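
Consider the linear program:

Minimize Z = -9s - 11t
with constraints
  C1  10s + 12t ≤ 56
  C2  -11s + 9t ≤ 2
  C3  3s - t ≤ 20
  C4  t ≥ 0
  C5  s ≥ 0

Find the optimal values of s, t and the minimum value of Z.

The optimum lies where 10s + 12t = 56 and -11s + 9t = 2.
Solving simultaneously gives s = 80/37, t = 106/37.

s = 80/37, t = 106/37, minimum Z = -1886/37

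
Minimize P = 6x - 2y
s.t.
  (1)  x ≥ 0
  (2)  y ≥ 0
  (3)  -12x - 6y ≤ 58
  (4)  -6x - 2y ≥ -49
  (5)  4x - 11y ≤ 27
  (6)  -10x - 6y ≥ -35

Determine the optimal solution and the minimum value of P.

x = 0, y = 35/6, minimum P = -35/3

Feasible corners and P = 6x - 2y:
  (0, 0) → P = 0
  (0, 35/6) → P = -35/3
  (7/2, 0) → P = 21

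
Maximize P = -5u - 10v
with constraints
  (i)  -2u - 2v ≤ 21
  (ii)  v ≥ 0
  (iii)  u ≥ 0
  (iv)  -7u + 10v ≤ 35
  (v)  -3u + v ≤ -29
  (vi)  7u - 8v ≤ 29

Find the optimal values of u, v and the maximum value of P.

Corner points and P = -5u - 10v:
  (325/23, 308/23) → P = -4705/23
  (285/7, 32) → P = -3665/7
  (203/17, 116/17) → P = -2175/17

At the optimal vertex, -3u + v = -29 and 7u - 8v = 29.
Solving simultaneously gives u = 203/17, v = 116/17.

u = 203/17, v = 116/17, maximum P = -2175/17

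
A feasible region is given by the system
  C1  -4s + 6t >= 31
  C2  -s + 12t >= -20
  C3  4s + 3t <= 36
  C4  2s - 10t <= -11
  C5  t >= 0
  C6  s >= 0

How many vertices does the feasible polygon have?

3

The feasible vertices (each the meet of two boundaries and inside every other half-plane) are:
  (41/12, 67/9)
  (0, 31/6)
  (0, 12)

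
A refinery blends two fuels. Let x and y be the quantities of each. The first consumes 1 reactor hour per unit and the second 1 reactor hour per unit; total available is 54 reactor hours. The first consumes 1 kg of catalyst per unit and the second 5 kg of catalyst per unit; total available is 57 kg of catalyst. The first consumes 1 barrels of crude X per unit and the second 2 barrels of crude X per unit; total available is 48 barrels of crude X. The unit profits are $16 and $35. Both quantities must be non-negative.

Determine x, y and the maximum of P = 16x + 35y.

Vertices and P = 16x + 35y:
  (0, 0) → P = 0
  (0, 57/5) → P = 399
  (48, 0) → P = 768
  (42, 3) → P = 777

At the optimal vertex, x + 5y = 57 and x + 2y = 48.
Solving simultaneously gives x = 42, y = 3.

x = 42, y = 3, maximum P = 777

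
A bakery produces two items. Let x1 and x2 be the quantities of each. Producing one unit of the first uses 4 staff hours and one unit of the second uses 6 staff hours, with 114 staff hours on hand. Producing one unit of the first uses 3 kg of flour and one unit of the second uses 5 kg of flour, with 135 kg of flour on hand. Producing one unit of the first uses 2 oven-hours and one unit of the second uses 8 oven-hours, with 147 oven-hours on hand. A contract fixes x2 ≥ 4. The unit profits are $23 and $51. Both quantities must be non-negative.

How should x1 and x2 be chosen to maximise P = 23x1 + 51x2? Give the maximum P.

x1 = 3/2, x2 = 18, maximum P = 1905/2

Corner points and P = 23x1 + 51x2:
  (0, 147/8) → P = 7497/8
  (0, 4) → P = 204
  (3/2, 18) → P = 1905/2
  (45/2, 4) → P = 1443/2

The binding constraints are 4x1 + 6x2 = 114 and 2x1 + 8x2 = 147.
Solving simultaneously gives x1 = 3/2, x2 = 18.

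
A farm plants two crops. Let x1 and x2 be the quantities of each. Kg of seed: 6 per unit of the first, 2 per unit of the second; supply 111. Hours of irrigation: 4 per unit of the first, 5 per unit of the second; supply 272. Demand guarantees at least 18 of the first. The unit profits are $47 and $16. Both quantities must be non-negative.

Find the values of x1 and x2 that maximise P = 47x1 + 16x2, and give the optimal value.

Extreme points and P = 47x1 + 16x2:
  (37/2, 0) → P = 1739/2
  (18, 0) → P = 846
  (18, 3/2) → P = 870

x1 = 18, x2 = 3/2, maximum P = 870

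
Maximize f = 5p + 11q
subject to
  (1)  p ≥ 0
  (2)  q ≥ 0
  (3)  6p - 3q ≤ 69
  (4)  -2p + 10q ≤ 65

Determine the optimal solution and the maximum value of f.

Feasible corners and f = 5p + 11q:
  (0, 0) → f = 0
  (0, 13/2) → f = 143/2
  (23/2, 0) → f = 115/2
  (295/18, 88/9) → f = 379/2

At the optimal vertex, 6p - 3q = 69 and -2p + 10q = 65.
Solving simultaneously gives p = 295/18, q = 88/9.

p = 295/18, q = 88/9, maximum f = 379/2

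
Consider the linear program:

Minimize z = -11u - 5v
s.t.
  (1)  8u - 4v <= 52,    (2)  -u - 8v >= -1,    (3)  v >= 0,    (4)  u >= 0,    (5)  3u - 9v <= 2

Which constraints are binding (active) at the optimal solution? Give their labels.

(2) and (5)

Feasible corners and z = -11u - 5v:
  (0, 1/8) → z = -5/8
  (25/33, 1/33) → z = -280/33
  (0, 0) → z = 0
  (2/3, 0) → z = -22/3

The minimum is at (25/33, 1/33). Substituting into each constraint, equality holds for (2) and (5); the remaining constraints have slack.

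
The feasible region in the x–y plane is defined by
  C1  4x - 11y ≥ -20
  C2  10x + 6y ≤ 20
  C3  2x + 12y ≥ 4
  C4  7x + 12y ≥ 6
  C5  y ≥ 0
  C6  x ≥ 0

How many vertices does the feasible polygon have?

Of the 15 pairwise boundary intersections, those satisfying every inequality are:
  (50/67, 140/67)
  (0, 20/11)
  (2, 0)
  (2/5, 4/15)
  (0, 1/2)

5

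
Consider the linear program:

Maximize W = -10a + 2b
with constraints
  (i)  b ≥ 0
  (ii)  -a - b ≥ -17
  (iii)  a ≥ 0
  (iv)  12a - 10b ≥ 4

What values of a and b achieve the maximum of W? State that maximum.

a = 1/3, b = 0, maximum W = -10/3

Extreme points and W = -10a + 2b:
  (17, 0) → W = -170
  (1/3, 0) → W = -10/3
  (87/11, 100/11) → W = -670/11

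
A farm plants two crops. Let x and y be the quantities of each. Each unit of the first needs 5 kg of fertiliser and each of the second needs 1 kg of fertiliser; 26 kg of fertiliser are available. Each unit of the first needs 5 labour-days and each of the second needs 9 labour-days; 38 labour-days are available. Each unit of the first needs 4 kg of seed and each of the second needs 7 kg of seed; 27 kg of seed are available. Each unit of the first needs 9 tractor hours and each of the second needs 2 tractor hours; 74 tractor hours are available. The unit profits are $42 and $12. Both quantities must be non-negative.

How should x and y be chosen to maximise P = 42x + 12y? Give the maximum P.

x = 5, y = 1, maximum P = 222

Vertices and P = 42x + 12y:
  (0, 0) → P = 0
  (0, 27/7) → P = 324/7
  (26/5, 0) → P = 1092/5
  (5, 1) → P = 222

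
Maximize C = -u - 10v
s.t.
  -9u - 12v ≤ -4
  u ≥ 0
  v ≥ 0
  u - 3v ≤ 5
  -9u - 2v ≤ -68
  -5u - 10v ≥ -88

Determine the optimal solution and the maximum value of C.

Extreme points and C = -u - 10v:
  (214/29, 23/29) → C = -444/29
  (314/25, 63/25) → C = -944/25
  (63/10, 113/20) → C = -314/5

The optimum lies where u - 3v = 5 and -9u - 2v = -68.
Solving simultaneously gives u = 214/29, v = 23/29.

u = 214/29, v = 23/29, maximum C = -444/29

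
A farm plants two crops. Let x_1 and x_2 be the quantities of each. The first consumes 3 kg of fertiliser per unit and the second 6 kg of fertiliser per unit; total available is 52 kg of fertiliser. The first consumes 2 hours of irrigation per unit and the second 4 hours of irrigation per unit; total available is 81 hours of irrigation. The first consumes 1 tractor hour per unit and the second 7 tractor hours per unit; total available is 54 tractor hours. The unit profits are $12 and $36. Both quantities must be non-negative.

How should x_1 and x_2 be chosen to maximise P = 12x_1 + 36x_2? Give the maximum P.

x_1 = 8/3, x_2 = 22/3, maximum P = 296

Feasible corners and P = 12x_1 + 36x_2:
  (0, 0) → P = 0
  (0, 54/7) → P = 1944/7
  (52/3, 0) → P = 208
  (8/3, 22/3) → P = 296

At the optimal vertex, 3x_1 + 6x_2 = 52 and x_1 + 7x_2 = 54.
Solving simultaneously gives x_1 = 8/3, x_2 = 22/3.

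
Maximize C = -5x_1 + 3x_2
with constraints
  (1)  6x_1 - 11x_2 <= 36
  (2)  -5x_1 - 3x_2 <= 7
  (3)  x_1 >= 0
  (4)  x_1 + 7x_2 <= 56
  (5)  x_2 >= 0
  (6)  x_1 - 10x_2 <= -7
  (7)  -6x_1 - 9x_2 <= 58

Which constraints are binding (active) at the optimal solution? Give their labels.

(3) and (4)

Feasible corners and C = -5x_1 + 3x_2:
  (868/53, 300/53) → C = -3440/53
  (437/49, 78/49) → C = -1951/49
  (0, 8) → C = 24
  (0, 7/10) → C = 21/10

The maximum is at (0, 8). Substituting into each constraint, equality holds for (3) and (4); the remaining constraints have slack.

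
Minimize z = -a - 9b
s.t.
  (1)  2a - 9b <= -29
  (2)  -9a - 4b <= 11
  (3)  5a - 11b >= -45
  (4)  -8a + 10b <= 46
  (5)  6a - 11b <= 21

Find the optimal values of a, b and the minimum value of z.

a = 66, b = 375/11, minimum z = -4101/11

At the optimal vertex, 5a - 11b = -45 and 6a - 11b = 21.
Solving simultaneously gives a = 66, b = 375/11.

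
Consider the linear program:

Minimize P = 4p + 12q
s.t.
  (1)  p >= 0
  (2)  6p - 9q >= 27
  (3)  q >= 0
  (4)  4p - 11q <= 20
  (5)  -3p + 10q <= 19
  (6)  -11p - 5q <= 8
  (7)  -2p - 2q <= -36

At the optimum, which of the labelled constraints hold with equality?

Feasible corners and P = 4p + 12q:
  (147/11, 65/11) → P = 1368/11
  (63/5, 27/5) → P = 576/5
  (409/7, 136/7) → P = 3268/7
  (218/15, 52/15) → P = 1496/15

The minimum is at (218/15, 52/15). Substituting into each constraint, equality holds for (4) and (7); the remaining constraints have slack.

(4) and (7)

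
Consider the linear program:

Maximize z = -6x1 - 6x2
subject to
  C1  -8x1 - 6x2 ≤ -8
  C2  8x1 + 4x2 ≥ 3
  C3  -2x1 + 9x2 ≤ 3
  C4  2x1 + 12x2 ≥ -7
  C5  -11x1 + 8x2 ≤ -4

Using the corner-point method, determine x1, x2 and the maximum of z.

x1 = 23/14, x2 = -6/7, maximum z = -33/7

The feasible region is unbounded (it extends along (9, 2), (6, -1)), but z strictly decreases along every unbounded feasible direction, so there is no improving ray and the maximum is attained at a vertex.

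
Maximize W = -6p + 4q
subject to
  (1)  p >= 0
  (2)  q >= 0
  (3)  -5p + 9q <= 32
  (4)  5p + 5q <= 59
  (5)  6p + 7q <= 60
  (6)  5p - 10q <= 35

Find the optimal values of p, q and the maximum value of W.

p = 0, q = 32/9, maximum W = 128/9

Feasible corners and W = -6p + 4q:
  (0, 0) → W = 0
  (0, 32/9) → W = 128/9
  (7, 0) → W = -42
  (316/89, 492/89) → W = 72/89
  (169/19, 18/19) → W = -942/19

The optimum lies where p = 0 and -5p + 9q = 32.
Solving simultaneously gives p = 0, q = 32/9.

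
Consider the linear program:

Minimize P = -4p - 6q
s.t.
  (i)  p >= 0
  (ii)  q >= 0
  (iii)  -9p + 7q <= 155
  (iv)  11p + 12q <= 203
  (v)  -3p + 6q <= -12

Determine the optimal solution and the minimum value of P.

p = 227/17, q = 159/34, minimum P = -1385/17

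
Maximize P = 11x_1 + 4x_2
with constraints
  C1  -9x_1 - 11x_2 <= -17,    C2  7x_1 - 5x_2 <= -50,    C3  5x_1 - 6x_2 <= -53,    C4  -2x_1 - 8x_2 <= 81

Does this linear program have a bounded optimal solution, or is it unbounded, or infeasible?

From the feasible point (-481/109, 562/109), moving in the direction (5, 7) keeps every constraint satisfied while P increases without bound.

unbounded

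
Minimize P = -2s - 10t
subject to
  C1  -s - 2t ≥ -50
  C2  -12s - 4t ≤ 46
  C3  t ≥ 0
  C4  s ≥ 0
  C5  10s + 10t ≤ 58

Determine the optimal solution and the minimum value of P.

The binding constraints are s = 0 and 10s + 10t = 58.
Solving simultaneously gives s = 0, t = 29/5.

s = 0, t = 29/5, minimum P = -58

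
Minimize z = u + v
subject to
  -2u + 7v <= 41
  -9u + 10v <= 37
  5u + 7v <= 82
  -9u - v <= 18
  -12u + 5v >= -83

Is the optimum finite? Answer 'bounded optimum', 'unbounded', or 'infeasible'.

bounded optimum

Feasible corners and z = u + v:
  (151/43, 295/43) → z = 446/43
  (41/7, 369/49) → z = 656/49
  (-217/99, 19/11) → z = -46/99
  (991/109, 569/109) → z = 1560/109
  (-7/57, -321/19) → z = -970/57
The feasible region has finitely many vertices and no improving ray; the minimum is -970/57 at (-7/57, -321/19).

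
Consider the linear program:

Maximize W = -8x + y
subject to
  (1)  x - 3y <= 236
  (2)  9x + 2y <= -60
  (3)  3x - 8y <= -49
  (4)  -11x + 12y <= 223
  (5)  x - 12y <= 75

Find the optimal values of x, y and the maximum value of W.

x = -23, y = -5/2, maximum W = 363/2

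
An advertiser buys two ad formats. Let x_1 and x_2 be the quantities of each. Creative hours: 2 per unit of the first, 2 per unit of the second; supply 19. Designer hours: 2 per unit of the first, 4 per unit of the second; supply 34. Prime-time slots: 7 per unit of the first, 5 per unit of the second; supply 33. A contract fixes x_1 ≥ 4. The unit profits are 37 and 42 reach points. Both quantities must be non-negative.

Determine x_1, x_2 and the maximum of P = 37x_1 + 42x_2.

x_1 = 4, x_2 = 1, maximum P = 190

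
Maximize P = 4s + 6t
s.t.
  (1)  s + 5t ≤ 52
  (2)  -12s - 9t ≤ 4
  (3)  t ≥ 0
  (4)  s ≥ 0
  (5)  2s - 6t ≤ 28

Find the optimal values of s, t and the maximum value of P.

The optimum lies where s + 5t = 52 and 2s - 6t = 28.
Solving simultaneously gives s = 113/4, t = 19/4.

s = 113/4, t = 19/4, maximum P = 283/2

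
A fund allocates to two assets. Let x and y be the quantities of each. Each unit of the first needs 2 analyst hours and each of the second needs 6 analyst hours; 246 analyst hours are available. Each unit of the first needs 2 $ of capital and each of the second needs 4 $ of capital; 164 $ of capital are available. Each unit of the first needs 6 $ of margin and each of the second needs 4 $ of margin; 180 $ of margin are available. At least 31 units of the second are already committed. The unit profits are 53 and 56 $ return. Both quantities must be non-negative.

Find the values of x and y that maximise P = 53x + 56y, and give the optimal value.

x = 4, y = 39, maximum P = 2396

Corner points and P = 53x + 56y:
  (0, 41) → P = 2296
  (0, 31) → P = 1736
  (4, 39) → P = 2396
  (28/3, 31) → P = 6692/3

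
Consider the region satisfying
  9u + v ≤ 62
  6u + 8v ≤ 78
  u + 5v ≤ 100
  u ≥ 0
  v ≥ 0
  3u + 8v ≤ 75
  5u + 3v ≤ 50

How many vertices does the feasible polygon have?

5

Of the 21 pairwise boundary intersections, those satisfying every inequality are:
  (19/3, 5)
  (62/9, 0)
  (1, 9)
  (0, 0)
  (0, 75/8)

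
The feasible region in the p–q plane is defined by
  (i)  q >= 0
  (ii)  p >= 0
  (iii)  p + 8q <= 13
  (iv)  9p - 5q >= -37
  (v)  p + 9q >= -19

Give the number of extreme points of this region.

3

Intersecting each pair of boundary lines and keeping only the points that satisfy every inequality leaves:
  (0, 0)
  (13, 0)
  (0, 13/8)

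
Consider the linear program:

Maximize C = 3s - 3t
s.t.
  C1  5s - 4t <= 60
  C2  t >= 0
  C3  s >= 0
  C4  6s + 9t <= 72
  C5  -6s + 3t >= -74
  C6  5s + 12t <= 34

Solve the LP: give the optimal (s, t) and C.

Extreme points and C = 3s - 3t:
  (0, 0) → C = 0
  (34/5, 0) → C = 102/5
  (0, 17/6) → C = -17/2

The optimum lies where t = 0 and 5s + 12t = 34.
Solving simultaneously gives s = 34/5, t = 0.

s = 34/5, t = 0, maximum C = 102/5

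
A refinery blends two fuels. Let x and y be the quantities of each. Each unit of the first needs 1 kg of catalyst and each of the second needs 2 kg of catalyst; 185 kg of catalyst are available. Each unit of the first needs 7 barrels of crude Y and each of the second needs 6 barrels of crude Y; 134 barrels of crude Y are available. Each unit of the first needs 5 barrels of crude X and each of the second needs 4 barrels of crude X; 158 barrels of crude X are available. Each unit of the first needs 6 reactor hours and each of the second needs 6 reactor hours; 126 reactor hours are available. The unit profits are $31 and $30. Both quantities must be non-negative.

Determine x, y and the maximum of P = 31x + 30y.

x = 8, y = 13, maximum P = 638

Feasible corners and P = 31x + 30y:
  (0, 0) → P = 0
  (0, 21) → P = 630
  (134/7, 0) → P = 4154/7
  (8, 13) → P = 638

The optimum lies where 7x + 6y = 134 and 6x + 6y = 126.
Solving simultaneously gives x = 8, y = 13.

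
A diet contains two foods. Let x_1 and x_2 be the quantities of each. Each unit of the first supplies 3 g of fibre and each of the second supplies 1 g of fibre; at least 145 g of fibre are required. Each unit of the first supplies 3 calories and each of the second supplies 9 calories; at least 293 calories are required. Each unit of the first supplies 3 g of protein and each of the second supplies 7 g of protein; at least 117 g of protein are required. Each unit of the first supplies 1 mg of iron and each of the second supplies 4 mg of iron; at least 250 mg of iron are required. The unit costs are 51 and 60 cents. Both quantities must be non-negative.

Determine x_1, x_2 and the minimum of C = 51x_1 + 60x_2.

Vertices and C = 51x_1 + 60x_2:
  (0, 145) → C = 8700
  (250, 0) → C = 12750
  (30, 55) → C = 4830
The feasible region is unbounded (it extends along (0, 1), (1, 0)), but C strictly increases along every unbounded feasible direction, so there is no improving ray and the minimum is attained at a vertex.

x_1 = 30, x_2 = 55, minimum C = 4830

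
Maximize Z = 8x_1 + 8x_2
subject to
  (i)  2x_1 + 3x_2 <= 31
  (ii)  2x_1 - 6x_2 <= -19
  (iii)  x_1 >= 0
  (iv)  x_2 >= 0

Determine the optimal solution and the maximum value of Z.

x_1 = 43/6, x_2 = 50/9, maximum Z = 916/9

Corner points and Z = 8x_1 + 8x_2:
  (43/6, 50/9) → Z = 916/9
  (0, 31/3) → Z = 248/3
  (0, 19/6) → Z = 76/3

At the optimal vertex, 2x_1 + 3x_2 = 31 and 2x_1 - 6x_2 = -19.
Solving simultaneously gives x_1 = 43/6, x_2 = 50/9.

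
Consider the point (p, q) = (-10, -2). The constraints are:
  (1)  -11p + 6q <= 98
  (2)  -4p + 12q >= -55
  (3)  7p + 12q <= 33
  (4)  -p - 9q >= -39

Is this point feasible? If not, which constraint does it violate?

feasible

(1): 98 ≤ 98 ✓
(2): 16 ≥ -55 ✓
(3): -94 ≤ 33 ✓
(4): 28 ≥ -39 ✓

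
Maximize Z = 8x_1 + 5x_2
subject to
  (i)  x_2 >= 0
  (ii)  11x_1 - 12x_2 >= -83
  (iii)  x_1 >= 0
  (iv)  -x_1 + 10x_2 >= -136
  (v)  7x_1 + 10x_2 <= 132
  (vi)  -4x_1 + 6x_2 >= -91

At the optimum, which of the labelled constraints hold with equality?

Extreme points and Z = 8x_1 + 5x_2:
  (0, 0) → Z = 0
  (132/7, 0) → Z = 1056/7
  (0, 83/12) → Z = 415/12
  (377/97, 2033/194) → Z = 16197/194

The maximum is at (132/7, 0). Substituting into each constraint, equality holds for (i) and (v); the remaining constraints have slack.

(i) and (v)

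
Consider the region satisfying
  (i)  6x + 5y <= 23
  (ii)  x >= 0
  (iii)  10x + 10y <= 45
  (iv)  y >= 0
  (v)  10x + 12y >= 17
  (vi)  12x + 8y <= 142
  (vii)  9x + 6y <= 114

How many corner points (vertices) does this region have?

Intersecting each pair of boundary lines and keeping only the points that satisfy every inequality leaves:
  (1/2, 4)
  (23/6, 0)
  (0, 9/2)
  (0, 17/12)
  (17/10, 0)

5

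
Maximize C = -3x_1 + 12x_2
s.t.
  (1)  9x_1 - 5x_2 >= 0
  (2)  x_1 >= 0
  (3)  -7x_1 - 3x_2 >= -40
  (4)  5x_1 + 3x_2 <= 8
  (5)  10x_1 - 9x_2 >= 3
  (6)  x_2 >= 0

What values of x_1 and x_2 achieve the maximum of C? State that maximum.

Feasible corners and C = -3x_1 + 12x_2:
  (27/25, 13/15) → C = 179/25
  (8/5, 0) → C = -24/5
  (3/10, 0) → C = -9/10

At the optimal vertex, 5x_1 + 3x_2 = 8 and 10x_1 - 9x_2 = 3.
Solving simultaneously gives x_1 = 27/25, x_2 = 13/15.

x_1 = 27/25, x_2 = 13/15, maximum C = 179/25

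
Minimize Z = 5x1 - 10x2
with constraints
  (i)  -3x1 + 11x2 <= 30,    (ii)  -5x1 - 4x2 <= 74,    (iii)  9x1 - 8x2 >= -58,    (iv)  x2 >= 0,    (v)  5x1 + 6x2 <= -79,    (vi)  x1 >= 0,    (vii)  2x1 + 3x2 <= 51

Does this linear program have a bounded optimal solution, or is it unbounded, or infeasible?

infeasible

The boundaries -3x1 + 11x2 = 30 and x1 = 0 meet at (0, 30/11), but that point violates 5x1 + 6x2 ≤ -79. Every candidate vertex is excluded by some other constraint, so the feasible region is empty.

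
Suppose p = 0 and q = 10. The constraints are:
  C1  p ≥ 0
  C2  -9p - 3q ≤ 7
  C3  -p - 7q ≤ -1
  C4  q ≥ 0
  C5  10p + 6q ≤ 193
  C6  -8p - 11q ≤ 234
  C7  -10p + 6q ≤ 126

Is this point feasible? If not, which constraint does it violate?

feasible

C1: 0 ≥ 0 ✓
C2: -30 ≤ 7 ✓
C3: -70 ≤ -1 ✓
C4: 10 ≥ 0 ✓
C5: 60 ≤ 193 ✓
C6: -110 ≤ 234 ✓
C7: 60 ≤ 126 ✓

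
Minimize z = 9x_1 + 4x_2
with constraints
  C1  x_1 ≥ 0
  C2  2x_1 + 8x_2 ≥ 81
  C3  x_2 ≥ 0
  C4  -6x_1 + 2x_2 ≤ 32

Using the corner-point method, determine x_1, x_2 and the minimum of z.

x_1 = 0, x_2 = 81/8, minimum z = 81/2

Extreme points and z = 9x_1 + 4x_2:
  (0, 81/8) → z = 81/2
  (0, 16) → z = 64
  (81/2, 0) → z = 729/2
The feasible region is unbounded (it extends along (1, 3), (1, 0)), but z strictly increases along every unbounded feasible direction, so there is no improving ray and the minimum is attained at a vertex.

At the optimal vertex, x_1 = 0 and 2x_1 + 8x_2 = 81.
Solving simultaneously gives x_1 = 0, x_2 = 81/8.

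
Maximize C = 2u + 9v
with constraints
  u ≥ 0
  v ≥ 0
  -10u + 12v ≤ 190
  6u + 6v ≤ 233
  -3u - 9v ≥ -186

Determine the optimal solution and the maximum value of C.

u = 29/7, v = 135/7, maximum C = 1273/7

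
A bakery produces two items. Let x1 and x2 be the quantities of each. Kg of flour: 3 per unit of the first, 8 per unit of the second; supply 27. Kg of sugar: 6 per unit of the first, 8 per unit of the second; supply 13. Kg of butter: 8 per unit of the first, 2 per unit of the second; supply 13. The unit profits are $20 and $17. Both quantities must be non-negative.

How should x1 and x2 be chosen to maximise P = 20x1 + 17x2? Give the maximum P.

Corner points and P = 20x1 + 17x2:
  (0, 0) → P = 0
  (0, 13/8) → P = 221/8
  (13/8, 0) → P = 65/2
  (3/2, 1/2) → P = 77/2

The binding constraints are 6x1 + 8x2 = 13 and 8x1 + 2x2 = 13.
Solving simultaneously gives x1 = 3/2, x2 = 1/2.

x1 = 3/2, x2 = 1/2, maximum P = 77/2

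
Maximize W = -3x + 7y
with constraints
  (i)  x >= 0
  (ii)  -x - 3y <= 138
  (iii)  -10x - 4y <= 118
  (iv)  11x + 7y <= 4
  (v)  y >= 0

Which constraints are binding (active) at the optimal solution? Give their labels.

(i) and (iv)

Vertices and W = -3x + 7y:
  (0, 4/7) → W = 4
  (0, 0) → W = 0
  (4/11, 0) → W = -12/11

The maximum is at (0, 4/7). Substituting into each constraint, equality holds for (i) and (iv); the remaining constraints have slack.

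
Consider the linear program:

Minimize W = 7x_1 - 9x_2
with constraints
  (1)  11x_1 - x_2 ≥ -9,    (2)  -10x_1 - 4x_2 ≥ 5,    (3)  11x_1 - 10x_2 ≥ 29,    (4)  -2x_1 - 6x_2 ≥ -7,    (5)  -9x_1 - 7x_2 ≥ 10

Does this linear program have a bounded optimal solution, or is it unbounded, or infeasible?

bounded optimum

Feasible corners and W = 7x_1 - 9x_2:
  (-119/99, -38/9) → W = 2929/99
  (11/24, -115/48) → W = 1189/48
The feasible region has finitely many vertices and no improving ray; the minimum is 1189/48 at (11/24, -115/48).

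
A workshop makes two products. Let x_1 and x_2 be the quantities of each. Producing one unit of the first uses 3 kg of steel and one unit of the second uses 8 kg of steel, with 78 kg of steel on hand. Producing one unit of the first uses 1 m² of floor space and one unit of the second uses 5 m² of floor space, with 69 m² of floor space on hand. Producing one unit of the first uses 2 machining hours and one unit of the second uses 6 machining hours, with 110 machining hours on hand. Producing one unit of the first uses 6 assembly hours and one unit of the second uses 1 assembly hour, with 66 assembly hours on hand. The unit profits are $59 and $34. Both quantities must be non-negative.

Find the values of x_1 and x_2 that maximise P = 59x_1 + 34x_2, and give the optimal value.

x_1 = 10, x_2 = 6, maximum P = 794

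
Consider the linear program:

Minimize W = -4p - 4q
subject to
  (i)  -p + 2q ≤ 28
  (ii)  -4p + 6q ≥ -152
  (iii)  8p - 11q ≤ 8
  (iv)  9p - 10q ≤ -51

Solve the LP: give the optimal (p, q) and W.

p = 89/4, q = 201/8, minimum W = -379/2

Extreme points and W = -4p - 4q:
  (89/4, 201/8) → W = -379/2
  (-406, -296) → W = 2808
  (-641/19, -480/19) → W = 236
The feasible region is unbounded (it extends along (-2, -1), (-3, -2)), but W strictly increases along every unbounded feasible direction, so there is no improving ray and the minimum is attained at a vertex.

The optimum lies where -p + 2q = 28 and 9p - 10q = -51.
Solving simultaneously gives p = 89/4, q = 201/8.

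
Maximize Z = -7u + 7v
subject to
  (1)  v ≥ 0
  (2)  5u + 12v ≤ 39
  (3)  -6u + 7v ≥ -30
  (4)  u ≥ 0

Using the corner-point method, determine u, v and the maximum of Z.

u = 0, v = 13/4, maximum Z = 91/4

Vertices and Z = -7u + 7v:
  (5, 0) → Z = -35
  (0, 0) → Z = 0
  (633/107, 84/107) → Z = -3843/107
  (0, 13/4) → Z = 91/4

The binding constraints are 5u + 12v = 39 and u = 0.
Solving simultaneously gives u = 0, v = 13/4.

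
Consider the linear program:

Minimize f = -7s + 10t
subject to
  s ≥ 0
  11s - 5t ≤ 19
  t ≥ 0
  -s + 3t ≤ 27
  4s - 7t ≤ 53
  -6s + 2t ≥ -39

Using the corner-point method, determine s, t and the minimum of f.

The optimum lies where 11s - 5t = 19 and t = 0.
Solving simultaneously gives s = 19/11, t = 0.

s = 19/11, t = 0, minimum f = -133/11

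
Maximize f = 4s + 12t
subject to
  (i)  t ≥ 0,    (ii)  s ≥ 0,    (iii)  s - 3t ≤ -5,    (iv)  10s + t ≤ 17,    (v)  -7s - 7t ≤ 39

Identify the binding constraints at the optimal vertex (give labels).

Corner points and f = 4s + 12t:
  (0, 5/3) → f = 20
  (0, 17) → f = 204
  (46/31, 67/31) → f = 988/31

The maximum is at (0, 17). Substituting into each constraint, equality holds for (ii) and (iv); the remaining constraints have slack.

(ii) and (iv)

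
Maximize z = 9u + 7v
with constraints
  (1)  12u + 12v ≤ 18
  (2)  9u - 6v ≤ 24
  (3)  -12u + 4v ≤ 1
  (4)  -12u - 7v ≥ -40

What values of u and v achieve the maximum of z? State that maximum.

u = 11/5, v = -7/10, maximum z = 149/10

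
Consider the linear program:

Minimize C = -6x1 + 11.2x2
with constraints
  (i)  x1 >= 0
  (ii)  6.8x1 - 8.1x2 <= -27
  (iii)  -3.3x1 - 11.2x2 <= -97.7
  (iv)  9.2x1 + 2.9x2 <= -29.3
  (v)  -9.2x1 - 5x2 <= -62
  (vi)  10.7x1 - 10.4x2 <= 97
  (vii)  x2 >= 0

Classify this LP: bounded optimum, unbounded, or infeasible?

infeasible

The boundaries x1 = 0 and -9.2x1 - 5x2 = -62 meet at (0, 12.4), but that point violates 9.2x1 + 2.9x2 ≤ -29.3. Every candidate vertex is excluded by some other constraint, so the feasible region is empty.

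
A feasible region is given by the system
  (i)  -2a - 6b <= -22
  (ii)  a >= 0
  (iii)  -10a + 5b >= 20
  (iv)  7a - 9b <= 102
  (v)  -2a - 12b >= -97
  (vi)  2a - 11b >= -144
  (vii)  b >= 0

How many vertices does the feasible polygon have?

The feasible vertices (each the meet of two boundaries and inside every other half-plane) are:
  (0, 4)
  (0, 97/12)
  (49/26, 101/13)

3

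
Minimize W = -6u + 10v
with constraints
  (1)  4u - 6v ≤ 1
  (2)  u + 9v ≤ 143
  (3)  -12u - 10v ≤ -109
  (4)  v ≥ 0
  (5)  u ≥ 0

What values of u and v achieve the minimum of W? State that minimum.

u = 83/14, v = 53/14, minimum W = 16/7

Vertices and W = -6u + 10v:
  (289/14, 571/42) → W = 254/21
  (83/14, 53/14) → W = 16/7
  (0, 143/9) → W = 1430/9
  (0, 109/10) → W = 109

The binding constraints are 4u - 6v = 1 and -12u - 10v = -109.
Solving simultaneously gives u = 83/14, v = 53/14.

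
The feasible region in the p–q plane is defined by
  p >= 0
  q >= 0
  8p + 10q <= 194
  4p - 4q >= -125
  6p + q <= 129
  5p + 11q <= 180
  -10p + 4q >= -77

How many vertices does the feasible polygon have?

Of the 21 pairwise boundary intersections, those satisfying every inequality are:
  (0, 0)
  (0, 180/11)
  (77/10, 0)
  (167/19, 235/19)
  (773/66, 331/33)

5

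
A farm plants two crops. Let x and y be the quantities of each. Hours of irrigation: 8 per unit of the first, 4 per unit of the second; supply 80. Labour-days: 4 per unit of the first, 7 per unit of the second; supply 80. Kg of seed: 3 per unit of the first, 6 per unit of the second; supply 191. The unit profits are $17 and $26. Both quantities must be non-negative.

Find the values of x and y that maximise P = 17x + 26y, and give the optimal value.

x = 6, y = 8, maximum P = 310

Extreme points and P = 17x + 26y:
  (0, 0) → P = 0
  (0, 80/7) → P = 2080/7
  (10, 0) → P = 170
  (6, 8) → P = 310

The optimum lies where 8x + 4y = 80 and 4x + 7y = 80.
Solving simultaneously gives x = 6, y = 8.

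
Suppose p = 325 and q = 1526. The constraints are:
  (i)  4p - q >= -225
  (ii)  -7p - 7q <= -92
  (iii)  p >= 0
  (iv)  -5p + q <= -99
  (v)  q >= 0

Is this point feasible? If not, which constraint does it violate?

not feasible — violates (i)

Constraint (i): 4p - q = -226, which is not ≥ -225. All other constraints are satisfied.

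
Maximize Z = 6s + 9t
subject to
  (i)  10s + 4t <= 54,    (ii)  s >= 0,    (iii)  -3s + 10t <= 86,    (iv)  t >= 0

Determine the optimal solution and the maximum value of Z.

Extreme points and Z = 6s + 9t:
  (7/4, 73/8) → Z = 741/8
  (27/5, 0) → Z = 162/5
  (0, 43/5) → Z = 387/5
  (0, 0) → Z = 0

s = 7/4, t = 73/8, maximum Z = 741/8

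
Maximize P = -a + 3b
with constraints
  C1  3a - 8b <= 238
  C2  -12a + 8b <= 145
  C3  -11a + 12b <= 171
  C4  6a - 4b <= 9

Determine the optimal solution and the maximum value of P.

a = 198/7, b = 1125/28, maximum P = 369/4

Corner points and P = -a + 3b:
  (-383/9, -1097/24) → P = -6809/72
  (-220/9, -467/12) → P = -3323/36
  (-93/14, 457/56) → P = 249/8
  (198/7, 1125/28) → P = 369/4

The optimum lies where -11a + 12b = 171 and 6a - 4b = 9.
Solving simultaneously gives a = 198/7, b = 1125/28.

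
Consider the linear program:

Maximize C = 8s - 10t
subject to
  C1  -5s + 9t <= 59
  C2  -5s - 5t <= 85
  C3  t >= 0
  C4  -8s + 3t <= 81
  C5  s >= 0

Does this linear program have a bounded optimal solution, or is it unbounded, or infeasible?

unbounded

From the feasible point (0, 59/9), moving in the direction (9, 5) keeps every constraint satisfied while C increases without bound.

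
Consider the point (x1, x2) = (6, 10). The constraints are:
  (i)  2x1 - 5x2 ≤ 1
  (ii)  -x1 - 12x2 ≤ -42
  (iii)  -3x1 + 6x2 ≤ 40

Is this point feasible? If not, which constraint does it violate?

not feasible — violates (iii)

Constraint (iii): -3x1 + 6x2 = 42, which is not ≤ 40. All other constraints are satisfied.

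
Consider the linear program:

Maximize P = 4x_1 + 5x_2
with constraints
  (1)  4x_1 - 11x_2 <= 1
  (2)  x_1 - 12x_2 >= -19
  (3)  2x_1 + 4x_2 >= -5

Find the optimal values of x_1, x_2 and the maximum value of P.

x_1 = 221/37, x_2 = 77/37, maximum P = 1269/37

Feasible corners and P = 4x_1 + 5x_2:
  (221/37, 77/37) → P = 1269/37
  (-51/38, -11/19) → P = -157/19
  (-34/7, 33/28) → P = -379/28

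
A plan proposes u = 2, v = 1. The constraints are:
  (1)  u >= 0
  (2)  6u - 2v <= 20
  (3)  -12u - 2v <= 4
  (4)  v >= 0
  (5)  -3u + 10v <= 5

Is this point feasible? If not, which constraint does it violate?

(1): 2 ≥ 0 ✓
(2): 10 ≤ 20 ✓
(3): -26 ≤ 4 ✓
(4): 1 ≥ 0 ✓
(5): 4 ≤ 5 ✓

feasible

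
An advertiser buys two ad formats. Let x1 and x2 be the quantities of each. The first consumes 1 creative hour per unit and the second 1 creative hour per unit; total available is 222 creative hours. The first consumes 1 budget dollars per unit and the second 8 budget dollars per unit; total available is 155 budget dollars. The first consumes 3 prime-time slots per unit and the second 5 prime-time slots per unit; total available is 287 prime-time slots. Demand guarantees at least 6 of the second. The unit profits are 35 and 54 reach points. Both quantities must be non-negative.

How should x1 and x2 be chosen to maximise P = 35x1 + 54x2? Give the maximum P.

x1 = 257/3, x2 = 6, maximum P = 9967/3

Extreme points and P = 35x1 + 54x2:
  (0, 155/8) → P = 4185/4
  (0, 6) → P = 324
  (1521/19, 178/19) → P = 62847/19
  (257/3, 6) → P = 9967/3

At the optimal vertex, 3x1 + 5x2 = 287 and x2 = 6.
Solving simultaneously gives x1 = 257/3, x2 = 6.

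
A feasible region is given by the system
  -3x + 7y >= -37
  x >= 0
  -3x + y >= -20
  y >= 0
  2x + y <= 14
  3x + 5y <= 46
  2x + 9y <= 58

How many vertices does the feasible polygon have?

5

Pairwise boundary intersections that survive every other constraint:
  (0, 0)
  (0, 58/9)
  (20/3, 0)
  (34/5, 2/5)
  (17/4, 11/2)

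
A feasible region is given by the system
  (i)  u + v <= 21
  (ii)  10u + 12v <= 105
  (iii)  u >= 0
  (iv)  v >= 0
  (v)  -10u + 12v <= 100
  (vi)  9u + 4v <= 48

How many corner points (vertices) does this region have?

The feasible vertices (each the meet of two boundaries and inside every other half-plane) are:
  (1/4, 205/24)
  (39/17, 465/68)
  (0, 0)
  (0, 25/3)
  (16/3, 0)

5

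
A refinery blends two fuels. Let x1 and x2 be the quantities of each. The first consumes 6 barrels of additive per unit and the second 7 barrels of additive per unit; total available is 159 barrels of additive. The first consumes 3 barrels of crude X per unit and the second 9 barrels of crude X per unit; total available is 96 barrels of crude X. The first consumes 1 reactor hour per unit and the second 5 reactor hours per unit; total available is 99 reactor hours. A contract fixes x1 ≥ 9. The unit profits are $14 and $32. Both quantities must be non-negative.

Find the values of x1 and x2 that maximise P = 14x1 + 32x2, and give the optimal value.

x1 = 23, x2 = 3, maximum P = 418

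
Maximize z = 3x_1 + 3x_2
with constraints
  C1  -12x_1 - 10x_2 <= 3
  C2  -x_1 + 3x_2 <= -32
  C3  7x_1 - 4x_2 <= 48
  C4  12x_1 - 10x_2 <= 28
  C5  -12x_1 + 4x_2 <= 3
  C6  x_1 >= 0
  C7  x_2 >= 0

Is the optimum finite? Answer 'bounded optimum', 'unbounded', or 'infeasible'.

infeasible

The boundaries 7x_1 - 4x_2 = 48 and 12x_1 - 10x_2 = 28 meet at (184/11, 190/11), but that point violates -x_1 + 3x_2 ≤ -32. Every candidate vertex is excluded by some other constraint, so the feasible region is empty.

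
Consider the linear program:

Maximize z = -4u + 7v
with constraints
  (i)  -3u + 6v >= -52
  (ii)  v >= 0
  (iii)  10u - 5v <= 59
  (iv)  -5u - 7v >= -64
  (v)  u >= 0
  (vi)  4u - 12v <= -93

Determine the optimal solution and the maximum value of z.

u = 0, v = 64/7, maximum z = 64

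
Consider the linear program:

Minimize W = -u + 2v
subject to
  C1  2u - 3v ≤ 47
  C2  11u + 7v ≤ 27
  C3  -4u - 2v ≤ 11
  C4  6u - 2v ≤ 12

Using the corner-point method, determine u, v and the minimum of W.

Vertices and W = -u + 2v:
  (-131/6, 229/6) → W = 589/6
  (69/32, 15/32) → W = -39/32
  (1/10, -57/10) → W = -23/2

u = 1/10, v = -57/10, minimum W = -23/2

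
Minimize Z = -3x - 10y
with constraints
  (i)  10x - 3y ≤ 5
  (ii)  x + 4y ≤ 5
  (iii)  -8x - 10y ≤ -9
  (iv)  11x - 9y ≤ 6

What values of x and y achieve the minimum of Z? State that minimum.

Vertices and Z = -3x - 10y:
  (35/43, 45/43) → Z = -555/43
  (77/124, 25/62) → Z = -731/124
  (-7/11, 31/22) → Z = -134/11

The binding constraints are 10x - 3y = 5 and x + 4y = 5.
Solving simultaneously gives x = 35/43, y = 45/43.

x = 35/43, y = 45/43, minimum Z = -555/43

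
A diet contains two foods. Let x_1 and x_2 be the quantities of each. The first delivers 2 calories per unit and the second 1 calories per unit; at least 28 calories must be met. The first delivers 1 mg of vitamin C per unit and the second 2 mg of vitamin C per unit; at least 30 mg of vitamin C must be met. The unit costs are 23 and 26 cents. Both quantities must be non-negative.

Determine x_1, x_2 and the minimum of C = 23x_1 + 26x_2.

x_1 = 26/3, x_2 = 32/3, minimum C = 1430/3

Corner points and C = 23x_1 + 26x_2:
  (0, 28) → C = 728
  (30, 0) → C = 690
  (26/3, 32/3) → C = 1430/3
The feasible region is unbounded (it extends along (0, 1), (1, 0)), but C strictly increases along every unbounded feasible direction, so there is no improving ray and the minimum is attained at a vertex.

At the optimal vertex, 2x_1 + x_2 = 28 and x_1 + 2x_2 = 30.
Solving simultaneously gives x_1 = 26/3, x_2 = 32/3.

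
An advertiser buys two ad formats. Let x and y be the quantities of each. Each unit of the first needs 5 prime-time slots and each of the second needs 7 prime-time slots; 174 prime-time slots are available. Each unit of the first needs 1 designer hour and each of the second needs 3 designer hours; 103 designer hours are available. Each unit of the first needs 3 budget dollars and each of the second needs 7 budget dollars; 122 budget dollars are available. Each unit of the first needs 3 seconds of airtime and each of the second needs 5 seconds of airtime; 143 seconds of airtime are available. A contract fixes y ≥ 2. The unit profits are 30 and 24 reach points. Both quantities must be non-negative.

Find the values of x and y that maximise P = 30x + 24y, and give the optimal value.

x = 32, y = 2, maximum P = 1008

Feasible corners and P = 30x + 24y:
  (0, 122/7) → P = 2928/7
  (0, 2) → P = 48
  (26, 44/7) → P = 6516/7
  (32, 2) → P = 1008

The optimum lies where 5x + 7y = 174 and y = 2.
Solving simultaneously gives x = 32, y = 2.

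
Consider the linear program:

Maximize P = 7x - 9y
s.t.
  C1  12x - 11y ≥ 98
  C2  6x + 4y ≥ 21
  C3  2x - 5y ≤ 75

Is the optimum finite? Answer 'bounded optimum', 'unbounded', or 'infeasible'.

unbounded

From the feasible point (623/114, -56/19), moving in the direction (5, 2) keeps every constraint satisfied while P increases without bound.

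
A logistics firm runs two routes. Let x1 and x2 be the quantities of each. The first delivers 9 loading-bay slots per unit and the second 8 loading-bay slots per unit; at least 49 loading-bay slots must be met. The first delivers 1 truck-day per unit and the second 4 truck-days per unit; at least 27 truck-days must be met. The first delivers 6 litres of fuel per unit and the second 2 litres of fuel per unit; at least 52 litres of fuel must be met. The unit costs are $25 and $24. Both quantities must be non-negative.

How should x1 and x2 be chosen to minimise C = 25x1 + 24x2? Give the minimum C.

The feasible region is unbounded (it extends along (0, 1), (1, 0)), but C strictly increases along every unbounded feasible direction, so there is no improving ray and the minimum is attained at a vertex.

The optimum lies where x1 + 4x2 = 27 and 6x1 + 2x2 = 52.
Solving simultaneously gives x1 = 7, x2 = 5.

x1 = 7, x2 = 5, minimum C = 295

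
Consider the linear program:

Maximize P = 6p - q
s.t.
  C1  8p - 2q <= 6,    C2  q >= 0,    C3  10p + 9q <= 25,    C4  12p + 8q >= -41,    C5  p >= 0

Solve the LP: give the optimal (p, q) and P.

Feasible corners and P = 6p - q:
  (3/4, 0) → P = 9/2
  (26/23, 35/23) → P = 121/23
  (0, 0) → P = 0
  (0, 25/9) → P = -25/9

p = 26/23, q = 35/23, maximum P = 121/23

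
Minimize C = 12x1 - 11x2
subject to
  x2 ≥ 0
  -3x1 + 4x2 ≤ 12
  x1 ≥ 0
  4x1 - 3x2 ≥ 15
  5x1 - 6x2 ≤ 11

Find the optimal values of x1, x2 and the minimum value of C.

x1 = 96/7, x2 = 93/7, minimum C = 129/7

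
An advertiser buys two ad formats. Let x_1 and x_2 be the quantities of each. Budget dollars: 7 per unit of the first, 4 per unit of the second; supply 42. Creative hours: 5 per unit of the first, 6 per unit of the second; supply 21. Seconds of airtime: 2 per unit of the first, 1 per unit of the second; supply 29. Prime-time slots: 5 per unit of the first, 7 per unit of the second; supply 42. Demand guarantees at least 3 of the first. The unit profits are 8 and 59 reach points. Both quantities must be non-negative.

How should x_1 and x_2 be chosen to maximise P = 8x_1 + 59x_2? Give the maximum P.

x_1 = 3, x_2 = 1, maximum P = 83

Corner points and P = 8x_1 + 59x_2:
  (21/5, 0) → P = 168/5
  (3, 0) → P = 24
  (3, 1) → P = 83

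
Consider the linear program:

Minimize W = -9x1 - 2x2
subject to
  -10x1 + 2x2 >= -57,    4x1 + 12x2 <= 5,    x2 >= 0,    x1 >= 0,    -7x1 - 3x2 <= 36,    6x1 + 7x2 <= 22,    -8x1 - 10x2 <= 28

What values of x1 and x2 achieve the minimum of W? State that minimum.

x1 = 5/4, x2 = 0, minimum W = -45/4

Feasible corners and W = -9x1 - 2x2:
  (5/4, 0) → W = -45/4
  (0, 5/12) → W = -5/6
  (0, 0) → W = 0

At the optimal vertex, 4x1 + 12x2 = 5 and x2 = 0.
Solving simultaneously gives x1 = 5/4, x2 = 0.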